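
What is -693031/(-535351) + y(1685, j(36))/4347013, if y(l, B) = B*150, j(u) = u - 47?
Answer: 273793767023/211561614233 ≈ 1.2942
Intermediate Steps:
j(u) = -47 + u
y(l, B) = 150*B
-693031/(-535351) + y(1685, j(36))/4347013 = -693031/(-535351) + (150*(-47 + 36))/4347013 = -693031*(-1/535351) + (150*(-11))*(1/4347013) = 693031/535351 - 1650*1/4347013 = 693031/535351 - 150/395183 = 273793767023/211561614233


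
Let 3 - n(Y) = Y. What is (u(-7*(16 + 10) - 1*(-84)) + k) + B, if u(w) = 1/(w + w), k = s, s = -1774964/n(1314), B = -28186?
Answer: -6894670183/256956 ≈ -26832.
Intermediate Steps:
n(Y) = 3 - Y
s = 1774964/1311 (s = -1774964/(3 - 1*1314) = -1774964/(3 - 1314) = -1774964/(-1311) = -1774964*(-1/1311) = 1774964/1311 ≈ 1353.9)
k = 1774964/1311 ≈ 1353.9
u(w) = 1/(2*w)
(u(-7*(16 + 10) - 1*(-84)) + k) + B = (1/(2*(-7*(16 + 10) - 1*(-84))) + 1774964/1311) - 28186 = (1/(2*(-7*26 + 84)) + 1774964/1311) - 28186 = (1/(2*(-182 + 84)) + 1774964/1311) - 28186 = ((1/2)/(-98) + 1774964/1311) - 28186 = ((1/2)*(-1/98) + 1774964/1311) - 28186 = (-1/196 + 1774964/1311) - 28186 = 347891633/256956 - 28186 = -6894670183/256956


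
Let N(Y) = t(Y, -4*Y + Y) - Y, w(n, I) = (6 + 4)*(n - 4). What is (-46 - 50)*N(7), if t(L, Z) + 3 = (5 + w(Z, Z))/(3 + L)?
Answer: 3312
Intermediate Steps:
w(n, I) = -40 + 10*n (w(n, I) = 10*(-4 + n) = -40 + 10*n)
t(L, Z) = -3 + (-35 + 10*Z)/(3 + L) (t(L, Z) = -3 + (5 + (-40 + 10*Z))/(3 + L) = -3 + (-35 + 10*Z)/(3 + L))
N(Y) = -Y + (-44 - 33*Y)/(3 + Y) (N(Y) = (-44 - 3*Y + 10*(-4*Y + Y))/(3 + Y) - Y = (-44 - 3*Y + 10*(-3*Y))/(3 + Y) - Y = (-44 - 3*Y - 30*Y)/(3 + Y) - Y = (-44 - 33*Y)/(3 + Y) - Y = -Y + (-44 - 33*Y)/(3 + Y))
(-46 - 50)*N(7) = (-46 - 50)*((-44 - 1*7² - 36*7)/(3 + 7)) = -96*(-44 - 1*49 - 252)/10 = -48*(-44 - 49 - 252)/5 = -48*(-345)/5 = -96*(-69/2) = 3312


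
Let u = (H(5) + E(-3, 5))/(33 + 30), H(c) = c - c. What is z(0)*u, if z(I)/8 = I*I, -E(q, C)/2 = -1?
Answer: 0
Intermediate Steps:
H(c) = 0
E(q, C) = 2 (E(q, C) = -2*(-1) = 2)
z(I) = 8*I**2 (z(I) = 8*(I*I) = 8*I**2)
u = 2/63 (u = (0 + 2)/(33 + 30) = 2/63 ≈ 0.031746)
z(0)*u = (8*0**2)*(2/63) = (8*0)*(2/63) = 0*(2/63) = 0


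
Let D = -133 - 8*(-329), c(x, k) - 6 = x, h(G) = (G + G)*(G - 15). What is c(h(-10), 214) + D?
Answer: 3005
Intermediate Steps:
h(G) = 2*G*(-15 + G) (h(G) = (2*G)*(-15 + G) = 2*G*(-15 + G))
c(x, k) = 6 + x
D = 2499 (D = -133 + 2632 = 2499)
c(h(-10), 214) + D = (6 + 2*(-10)*(-15 - 10)) + 2499 = (6 + 2*(-10)*(-25)) + 2499 = (6 + 500) + 2499 = 506 + 2499 = 3005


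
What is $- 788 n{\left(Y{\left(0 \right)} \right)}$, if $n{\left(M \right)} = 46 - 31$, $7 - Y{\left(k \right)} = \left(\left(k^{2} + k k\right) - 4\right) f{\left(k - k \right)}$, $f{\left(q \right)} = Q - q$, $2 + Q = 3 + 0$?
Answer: $-11820$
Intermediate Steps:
$Q = 1$ ($Q = -2 + \left(3 + 0\right) = -2 + 3 = 1$)
$f{\left(q \right)} = 1 - q$
$Y{\left(k \right)} = 11 - 2 k^{2}$ ($Y{\left(k \right)} = 7 - \left(\left(k^{2} + k k\right) - 4\right) \left(1 - \left(k - k\right)\right) = 7 - \left(\left(k^{2} + k^{2}\right) - 4\right) \left(1 - 0\right) = 7 - \left(2 k^{2} - 4\right) \left(1 + 0\right) = 7 - \left(-4 + 2 k^{2}\right) 1 = 7 - \left(-4 + 2 k^{2}\right) = 11 - 2 k^{2}$)
$n{\left(M \right)} = 15$ ($n{\left(M \right)} = 46 - 31 = 15$)
$- 788 n{\left(Y{\left(0 \right)} \right)} = \left(-788\right) 15 = -11820$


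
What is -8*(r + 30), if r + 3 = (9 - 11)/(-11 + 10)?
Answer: -232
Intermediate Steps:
r = -1 (r = -3 + (9 - 11)/(-11 + 10) = -3 - 2/(-1) = -3 - 2*(-1) = -3 + 2 = -1)
-8*(r + 30) = -8*(-1 + 30) = -8*29 = -232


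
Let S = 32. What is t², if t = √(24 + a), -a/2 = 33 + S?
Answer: -106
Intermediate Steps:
a = -130 (a = -2*(33 + 32) = -2*65 = -130)
t = I*√106 (t = √(24 - 130) = √(-106) = I*√106 ≈ 10.296*I)
t² = (I*√106)² = -106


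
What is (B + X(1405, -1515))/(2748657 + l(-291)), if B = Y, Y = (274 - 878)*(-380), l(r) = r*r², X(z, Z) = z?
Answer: -76975/7297838 ≈ -0.010548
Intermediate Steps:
l(r) = r³
Y = 229520 (Y = -604*(-380) = 229520)
B = 229520
(B + X(1405, -1515))/(2748657 + l(-291)) = (229520 + 1405)/(2748657 + (-291)³) = 230925/(2748657 - 24642171) = 230925/(-21893514) = 230925*(-1/21893514) = -76975/7297838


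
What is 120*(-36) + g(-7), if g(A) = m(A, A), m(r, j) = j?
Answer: -4327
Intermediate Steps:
g(A) = A
120*(-36) + g(-7) = 120*(-36) - 7 = -4320 - 7 = -4327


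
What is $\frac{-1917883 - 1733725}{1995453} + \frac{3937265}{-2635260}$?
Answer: $- \frac{1165304250275}{350569164852} \approx -3.324$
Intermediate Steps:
$\frac{-1917883 - 1733725}{1995453} + \frac{3937265}{-2635260} = \left(-1917883 - 1733725\right) \frac{1}{1995453} + 3937265 \left(- \frac{1}{2635260}\right) = \left(-3651608\right) \frac{1}{1995453} - \frac{787453}{527052} = - \frac{3651608}{1995453} - \frac{787453}{527052} = - \frac{1165304250275}{350569164852}$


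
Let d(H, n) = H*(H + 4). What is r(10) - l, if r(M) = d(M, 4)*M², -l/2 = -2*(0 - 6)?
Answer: 14024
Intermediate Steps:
d(H, n) = H*(4 + H)
l = -24 (l = -(-4)*(0 - 6) = -(-4)*(-6) = -2*12 = -24)
r(M) = M³*(4 + M) (r(M) = (M*(4 + M))*M² = M³*(4 + M))
r(10) - l = 10³*(4 + 10) - 1*(-24) = 1000*14 + 24 = 14000 + 24 = 14024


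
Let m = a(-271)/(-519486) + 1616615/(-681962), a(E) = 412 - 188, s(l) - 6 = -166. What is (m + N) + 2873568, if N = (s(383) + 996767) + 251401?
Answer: 730074350307797527/177134855766 ≈ 4.1216e+6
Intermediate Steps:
s(l) = -160 (s(l) = 6 - 166 = -160)
a(E) = 224
m = -419980809689/177134855766 (m = 224/(-519486) + 1616615/(-681962) = 224*(-1/519486) + 1616615*(-1/681962) = -112/259743 - 1616615/681962 = -419980809689/177134855766 ≈ -2.3710)
N = 1248008 (N = (-160 + 996767) + 251401 = 996607 + 251401 = 1248008)
(m + N) + 2873568 = (-419980809689/177134855766 + 1248008) + 2873568 = 221065297094004439/177134855766 + 2873568 = 730074350307797527/177134855766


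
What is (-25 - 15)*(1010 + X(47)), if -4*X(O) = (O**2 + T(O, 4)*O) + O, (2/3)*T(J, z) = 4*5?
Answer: -3740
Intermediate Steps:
T(J, z) = 30 (T(J, z) = 3*(4*5)/2 = (3/2)*20 = 30)
X(O) = -31*O/4 - O**2/4 (X(O) = -((O**2 + 30*O) + O)/4 = -(O**2 + 31*O)/4 = -31*O/4 - O**2/4)
(-25 - 15)*(1010 + X(47)) = (-25 - 15)*(1010 - 1/4*47*(31 + 47)) = -40*(1010 - 1/4*47*78) = -40*(1010 - 1833/2) = -40*187/2 = -3740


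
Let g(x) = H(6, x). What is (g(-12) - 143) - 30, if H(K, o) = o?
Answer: -185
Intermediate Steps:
g(x) = x
(g(-12) - 143) - 30 = (-12 - 143) - 30 = -155 - 30 = -185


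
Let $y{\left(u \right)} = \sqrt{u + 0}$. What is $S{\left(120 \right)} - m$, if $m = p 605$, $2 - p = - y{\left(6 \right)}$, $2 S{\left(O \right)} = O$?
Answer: $-1150 - 605 \sqrt{6} \approx -2631.9$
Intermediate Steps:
$y{\left(u \right)} = \sqrt{u}$
$S{\left(O \right)} = \frac{O}{2}$
$p = 2 + \sqrt{6}$ ($p = 2 - - \sqrt{6} = 2 + \sqrt{6} \approx 4.4495$)
$m = 1210 + 605 \sqrt{6}$ ($m = \left(2 + \sqrt{6}\right) 605 = 1210 + 605 \sqrt{6} \approx 2691.9$)
$S{\left(120 \right)} - m = \frac{1}{2} \cdot 120 - \left(1210 + 605 \sqrt{6}\right) = 60 - \left(1210 + 605 \sqrt{6}\right) = -1150 - 605 \sqrt{6}$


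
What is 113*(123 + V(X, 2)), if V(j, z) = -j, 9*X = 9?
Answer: 13786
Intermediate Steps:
X = 1 (X = (⅑)*9 = 1)
113*(123 + V(X, 2)) = 113*(123 - 1*1) = 113*(123 - 1) = 113*122 = 13786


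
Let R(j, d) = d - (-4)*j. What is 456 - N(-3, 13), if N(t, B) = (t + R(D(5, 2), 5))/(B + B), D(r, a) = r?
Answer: 5917/13 ≈ 455.15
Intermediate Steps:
R(j, d) = d + 4*j
N(t, B) = (25 + t)/(2*B) (N(t, B) = (t + (5 + 4*5))/(B + B) = (t + (5 + 20))/((2*B)) = (t + 25)*(1/(2*B)) = (25 + t)*(1/(2*B)) = (25 + t)/(2*B))
456 - N(-3, 13) = 456 - (25 - 3)/(2*13) = 456 - 22/(2*13) = 456 - 1*11/13 = 456 - 11/13 = 5917/13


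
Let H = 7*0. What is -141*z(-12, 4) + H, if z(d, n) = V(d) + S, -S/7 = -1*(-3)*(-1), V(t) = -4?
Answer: -2397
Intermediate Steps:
S = 21 (S = -7*(-1*(-3))*(-1) = -21*(-1) = -7*(-3) = 21)
H = 0
z(d, n) = 17 (z(d, n) = -4 + 21 = 17)
-141*z(-12, 4) + H = -141*17 + 0 = -2397 + 0 = -2397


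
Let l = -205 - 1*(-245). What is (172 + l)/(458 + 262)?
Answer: 53/180 ≈ 0.29444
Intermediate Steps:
l = 40 (l = -205 + 245 = 40)
(172 + l)/(458 + 262) = (172 + 40)/(458 + 262) = 212/720 = 212*(1/720) = 53/180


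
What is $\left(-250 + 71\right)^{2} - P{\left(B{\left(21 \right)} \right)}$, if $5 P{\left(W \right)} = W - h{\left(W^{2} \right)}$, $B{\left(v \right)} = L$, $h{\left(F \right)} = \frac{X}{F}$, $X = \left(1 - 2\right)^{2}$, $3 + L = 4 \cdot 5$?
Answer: $\frac{46294333}{1445} \approx 32038.0$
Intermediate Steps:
$L = 17$ ($L = -3 + 4 \cdot 5 = -3 + 20 = 17$)
$X = 1$ ($X = \left(-1\right)^{2} = 1$)
$h{\left(F \right)} = \frac{1}{F}$ ($h{\left(F \right)} = 1 \frac{1}{F} = \frac{1}{F}$)
$B{\left(v \right)} = 17$
$P{\left(W \right)} = - \frac{1}{5 W^{2}} + \frac{W}{5}$ ($P{\left(W \right)} = \frac{W - \frac{1}{W^{2}}}{5} = - \frac{1}{5 W^{2}} + \frac{W}{5}$)
$\left(-250 + 71\right)^{2} - P{\left(B{\left(21 \right)} \right)} = \left(-250 + 71\right)^{2} - \frac{-1 + 17^{3}}{5 \cdot 289} = \left(-179\right)^{2} - \frac{1}{5} \cdot \frac{1}{289} \left(-1 + 4913\right) = 32041 - \frac{1}{5} \cdot \frac{1}{289} \cdot 4912 = 32041 - \frac{4912}{1445} = \frac{46294333}{1445}$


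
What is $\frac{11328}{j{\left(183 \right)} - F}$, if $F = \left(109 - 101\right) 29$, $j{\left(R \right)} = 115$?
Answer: $- \frac{3776}{39} \approx -96.821$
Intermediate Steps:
$F = 232$ ($F = 8 \cdot 29 = 232$)
$\frac{11328}{j{\left(183 \right)} - F} = \frac{11328}{115 - 232} = \frac{11328}{-117} = 11328 \left(- \frac{1}{117}\right) = - \frac{3776}{39}$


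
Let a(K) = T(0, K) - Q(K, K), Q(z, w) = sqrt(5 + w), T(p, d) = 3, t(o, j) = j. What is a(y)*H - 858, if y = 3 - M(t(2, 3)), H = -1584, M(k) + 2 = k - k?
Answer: -5610 + 1584*sqrt(10) ≈ -600.95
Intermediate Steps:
M(k) = -2 (M(k) = -2 + (k - k) = -2 + 0 = -2)
y = 5 (y = 3 - 1*(-2) = 3 + 2 = 5)
a(K) = 3 - sqrt(5 + K)
a(y)*H - 858 = (3 - sqrt(5 + 5))*(-1584) - 858 = (3 - sqrt(10))*(-1584) - 858 = (-4752 + 1584*sqrt(10)) - 858 = -5610 + 1584*sqrt(10)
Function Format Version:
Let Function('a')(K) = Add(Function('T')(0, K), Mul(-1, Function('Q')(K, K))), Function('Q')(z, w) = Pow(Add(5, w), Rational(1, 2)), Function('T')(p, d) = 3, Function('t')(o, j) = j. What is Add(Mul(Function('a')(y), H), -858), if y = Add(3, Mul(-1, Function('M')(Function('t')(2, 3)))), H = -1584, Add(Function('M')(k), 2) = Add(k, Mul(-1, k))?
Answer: Add(-5610, Mul(1584, Pow(10, Rational(1, 2)))) ≈ -600.95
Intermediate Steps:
Function('M')(k) = -2 (Function('M')(k) = Add(-2, Add(k, Mul(-1, k))) = Add(-2, 0) = -2)
y = 5 (y = Add(3, Mul(-1, -2)) = Add(3, 2) = 5)
Function('a')(K) = Add(3, Mul(-1, Pow(Add(5, K), Rational(1, 2))))
Add(Mul(Function('a')(y), H), -858) = Add(Mul(Add(3, Mul(-1, Pow(Add(5, 5), Rational(1, 2)))), -1584), -858) = Add(Mul(Add(3, Mul(-1, Pow(10, Rational(1, 2)))), -1584), -858) = Add(Add(-4752, Mul(1584, Pow(10, Rational(1, 2)))), -858) = Add(-5610, Mul(1584, Pow(10, Rational(1, 2))))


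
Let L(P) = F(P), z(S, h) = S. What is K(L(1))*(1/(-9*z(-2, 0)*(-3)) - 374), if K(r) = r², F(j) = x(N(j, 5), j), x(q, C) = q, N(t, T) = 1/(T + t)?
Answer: -20197/1944 ≈ -10.389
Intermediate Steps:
F(j) = 1/(5 + j)
L(P) = 1/(5 + P)
K(L(1))*(1/(-9*z(-2, 0)*(-3)) - 374) = (1/(5 + 1))²*(1/(-9*(-2)*(-3)) - 374) = (1/6)²*(1/(18*(-3)) - 374) = (⅙)²*(1/(-54) - 374) = (-1/54 - 374)/36 = (1/36)*(-20197/54) = -20197/1944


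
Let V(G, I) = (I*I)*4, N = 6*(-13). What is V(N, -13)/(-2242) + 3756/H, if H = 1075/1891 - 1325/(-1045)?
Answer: 277302466204/135601765 ≈ 2045.0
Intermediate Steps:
N = -78
V(G, I) = 4*I² (V(G, I) = I²*4 = 4*I²)
H = 725790/395219 (H = 1075*(1/1891) - 1325*(-1/1045) = 1075/1891 + 265/209 = 725790/395219 ≈ 1.8364)
V(N, -13)/(-2242) + 3756/H = (4*(-13)²)/(-2242) + 3756/(725790/395219) = (4*169)*(-1/2242) + 3756*(395219/725790) = 676*(-1/2242) + 247407094/120965 = -338/1121 + 247407094/120965 = 277302466204/135601765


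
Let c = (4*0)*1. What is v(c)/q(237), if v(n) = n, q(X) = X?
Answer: 0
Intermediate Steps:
c = 0 (c = 0*1 = 0)
v(c)/q(237) = 0/237 = 0*(1/237) = 0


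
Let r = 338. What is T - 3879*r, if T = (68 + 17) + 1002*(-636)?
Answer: -1948289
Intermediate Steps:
T = -637187 (T = 85 - 637272 = -637187)
T - 3879*r = -637187 - 3879*338 = -637187 - 1*1311102 = -637187 - 1311102 = -1948289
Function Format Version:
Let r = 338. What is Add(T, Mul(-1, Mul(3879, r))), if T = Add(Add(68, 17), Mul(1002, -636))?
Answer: -1948289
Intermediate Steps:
T = -637187 (T = Add(85, -637272) = -637187)
Add(T, Mul(-1, Mul(3879, r))) = Add(-637187, Mul(-1, Mul(3879, 338))) = Add(-637187, Mul(-1, 1311102)) = Add(-637187, -1311102) = -1948289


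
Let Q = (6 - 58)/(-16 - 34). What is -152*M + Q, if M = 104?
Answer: -395174/25 ≈ -15807.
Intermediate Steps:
Q = 26/25 (Q = -52/(-50) = -52*(-1/50) = 26/25 ≈ 1.0400)
-152*M + Q = -152*104 + 26/25 = -15808 + 26/25 = -395174/25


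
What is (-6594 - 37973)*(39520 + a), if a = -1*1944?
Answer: -1674649592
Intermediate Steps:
a = -1944
(-6594 - 37973)*(39520 + a) = (-6594 - 37973)*(39520 - 1944) = -44567*37576 = -1674649592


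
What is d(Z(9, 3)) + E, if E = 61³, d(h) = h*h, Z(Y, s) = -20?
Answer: 227381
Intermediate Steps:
d(h) = h²
E = 226981
d(Z(9, 3)) + E = (-20)² + 226981 = 400 + 226981 = 227381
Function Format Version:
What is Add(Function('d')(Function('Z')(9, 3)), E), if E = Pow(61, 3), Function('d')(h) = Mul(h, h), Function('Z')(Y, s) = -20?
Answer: 227381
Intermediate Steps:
Function('d')(h) = Pow(h, 2)
E = 226981
Add(Function('d')(Function('Z')(9, 3)), E) = Add(Pow(-20, 2), 226981) = Add(400, 226981) = 227381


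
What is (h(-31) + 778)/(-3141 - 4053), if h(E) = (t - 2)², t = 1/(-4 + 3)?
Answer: -787/7194 ≈ -0.10940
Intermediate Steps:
t = -1 (t = 1/(-1) = -1)
h(E) = 9 (h(E) = (-1 - 2)² = (-3)² = 9)
(h(-31) + 778)/(-3141 - 4053) = (9 + 778)/(-3141 - 4053) = 787/(-7194) = 787*(-1/7194) = -787/7194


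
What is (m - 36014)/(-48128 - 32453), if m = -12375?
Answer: 48389/80581 ≈ 0.60050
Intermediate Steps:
(m - 36014)/(-48128 - 32453) = (-12375 - 36014)/(-48128 - 32453) = -48389/(-80581) = -48389*(-1/80581) = 48389/80581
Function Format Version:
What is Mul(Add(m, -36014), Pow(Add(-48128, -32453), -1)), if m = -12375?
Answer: Rational(48389, 80581) ≈ 0.60050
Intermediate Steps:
Mul(Add(m, -36014), Pow(Add(-48128, -32453), -1)) = Mul(Add(-12375, -36014), Pow(Add(-48128, -32453), -1)) = Mul(-48389, Pow(-80581, -1)) = Mul(-48389, Rational(-1, 80581)) = Rational(48389, 80581)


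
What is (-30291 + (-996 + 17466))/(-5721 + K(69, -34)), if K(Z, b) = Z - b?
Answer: 13821/5618 ≈ 2.4601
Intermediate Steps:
(-30291 + (-996 + 17466))/(-5721 + K(69, -34)) = (-30291 + (-996 + 17466))/(-5721 + (69 - 1*(-34))) = (-30291 + 16470)/(-5721 + (69 + 34)) = -13821/(-5721 + 103) = -13821/(-5618) = -13821*(-1/5618) = 13821/5618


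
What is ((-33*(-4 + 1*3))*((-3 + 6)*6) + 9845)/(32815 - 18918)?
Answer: 803/1069 ≈ 0.75117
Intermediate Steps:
((-33*(-4 + 1*3))*((-3 + 6)*6) + 9845)/(32815 - 18918) = ((-33*(-4 + 3))*(3*6) + 9845)/13897 = (-33*(-1)*18 + 9845)*(1/13897) = (33*18 + 9845)*(1/13897) = (594 + 9845)*(1/13897) = 10439*(1/13897) = 803/1069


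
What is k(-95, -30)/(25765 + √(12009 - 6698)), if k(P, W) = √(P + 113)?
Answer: -√10622/221276638 + 25765*√2/221276638 ≈ 0.00016420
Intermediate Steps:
k(P, W) = √(113 + P)
k(-95, -30)/(25765 + √(12009 - 6698)) = √(113 - 95)/(25765 + √(12009 - 6698)) = √18/(25765 + √5311) = (3*√2)/(25765 + √5311) = 3*√2/(25765 + √5311)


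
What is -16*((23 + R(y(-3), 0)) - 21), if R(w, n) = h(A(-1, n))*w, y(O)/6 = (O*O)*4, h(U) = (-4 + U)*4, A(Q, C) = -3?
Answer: 96736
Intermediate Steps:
h(U) = -16 + 4*U
y(O) = 24*O² (y(O) = 6*((O*O)*4) = 6*(O²*4) = 6*(4*O²) = 24*O²)
R(w, n) = -28*w (R(w, n) = (-16 + 4*(-3))*w = (-16 - 12)*w = -28*w)
-16*((23 + R(y(-3), 0)) - 21) = -16*((23 - 672*(-3)²) - 21) = -16*((23 - 672*9) - 21) = -16*((23 - 28*216) - 21) = -16*((23 - 6048) - 21) = -16*(-6025 - 21) = -16*(-6046) = 96736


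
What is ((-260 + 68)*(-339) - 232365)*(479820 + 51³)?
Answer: -102452311467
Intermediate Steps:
((-260 + 68)*(-339) - 232365)*(479820 + 51³) = (-192*(-339) - 232365)*(479820 + 132651) = (65088 - 232365)*612471 = -167277*612471 = -102452311467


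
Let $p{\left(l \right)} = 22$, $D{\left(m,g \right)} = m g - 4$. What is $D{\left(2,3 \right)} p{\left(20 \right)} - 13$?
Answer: $31$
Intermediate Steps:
$D{\left(m,g \right)} = -4 + g m$ ($D{\left(m,g \right)} = g m - 4 = -4 + g m$)
$D{\left(2,3 \right)} p{\left(20 \right)} - 13 = \left(-4 + 3 \cdot 2\right) 22 - 13 = \left(-4 + 6\right) 22 - 13 = 2 \cdot 22 - 13 = 44 - 13 = 31$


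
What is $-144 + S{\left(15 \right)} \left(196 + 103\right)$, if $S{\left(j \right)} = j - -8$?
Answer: $6733$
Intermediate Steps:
$S{\left(j \right)} = 8 + j$ ($S{\left(j \right)} = j + 8 = 8 + j$)
$-144 + S{\left(15 \right)} \left(196 + 103\right) = -144 + \left(8 + 15\right) \left(196 + 103\right) = -144 + 23 \cdot 299 = -144 + 6877 = 6733$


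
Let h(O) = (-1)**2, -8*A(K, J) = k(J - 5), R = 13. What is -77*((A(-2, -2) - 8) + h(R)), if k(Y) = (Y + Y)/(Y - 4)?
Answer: 2205/4 ≈ 551.25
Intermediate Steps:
k(Y) = 2*Y/(-4 + Y) (k(Y) = (2*Y)/(-4 + Y) = 2*Y/(-4 + Y))
A(K, J) = -(-5 + J)/(4*(-9 + J)) (A(K, J) = -(J - 5)/(4*(-4 + (J - 5))) = -(-5 + J)/(4*(-4 + (-5 + J))) = -(-5 + J)/(4*(-9 + J)))
h(O) = 1
-77*((A(-2, -2) - 8) + h(R)) = -77*(((5 - 1*(-2))/(4*(-9 - 2)) - 8) + 1) = -77*(((1/4)*(5 + 2)/(-11) - 8) + 1) = -77*(((1/4)*(-1/11)*7 - 8) + 1) = -77*((-7/44 - 8) + 1) = -77*(-359/44 + 1) = -77*(-315/44) = 2205/4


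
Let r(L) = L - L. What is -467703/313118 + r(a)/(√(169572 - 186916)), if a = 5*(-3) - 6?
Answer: -467703/313118 ≈ -1.4937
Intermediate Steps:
a = -21 (a = -15 - 6 = -21)
r(L) = 0
-467703/313118 + r(a)/(√(169572 - 186916)) = -467703/313118 + 0/(√(169572 - 186916)) = -467703*1/313118 + 0/(√(-17344)) = -467703/313118 + 0/((8*I*√271)) = -467703/313118 + 0*(-I*√271/2168) = -467703/313118 + 0 = -467703/313118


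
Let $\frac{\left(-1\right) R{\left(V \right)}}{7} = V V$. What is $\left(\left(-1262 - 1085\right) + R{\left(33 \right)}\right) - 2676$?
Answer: $-12646$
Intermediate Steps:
$R{\left(V \right)} = - 7 V^{2}$ ($R{\left(V \right)} = - 7 V V = - 7 V^{2}$)
$\left(\left(-1262 - 1085\right) + R{\left(33 \right)}\right) - 2676 = \left(\left(-1262 - 1085\right) - 7 \cdot 33^{2}\right) - 2676 = \left(-2347 - 7623\right) - 2676 = -9970 - 2676 = -12646$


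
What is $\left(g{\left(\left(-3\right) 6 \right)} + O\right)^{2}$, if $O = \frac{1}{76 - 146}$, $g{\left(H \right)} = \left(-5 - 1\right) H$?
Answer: $\frac{57138481}{4900} \approx 11661.0$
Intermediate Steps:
$g{\left(H \right)} = - 6 H$
$O = - \frac{1}{70}$ ($O = \frac{1}{-70} = - \frac{1}{70} \approx -0.014286$)
$\left(g{\left(\left(-3\right) 6 \right)} + O\right)^{2} = \left(- 6 \left(\left(-3\right) 6\right) - \frac{1}{70}\right)^{2} = \left(\left(-6\right) \left(-18\right) - \frac{1}{70}\right)^{2} = \left(108 - \frac{1}{70}\right)^{2} = \left(\frac{7559}{70}\right)^{2} = \frac{57138481}{4900}$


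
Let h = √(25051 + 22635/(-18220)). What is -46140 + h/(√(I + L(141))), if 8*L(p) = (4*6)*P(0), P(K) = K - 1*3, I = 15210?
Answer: -46140 + √140452645560243/9232074 ≈ -46139.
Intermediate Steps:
P(K) = -3 + K (P(K) = K - 3 = -3 + K)
L(p) = -9 (L(p) = ((4*6)*(-3 + 0))/8 = (24*(-3))/8 = (⅛)*(-72) = -9)
h = √83157279787/1822 (h = √(25051 + 22635*(-1/18220)) = √(25051 - 4527/3644) = √(91281317/3644) = √83157279787/1822 ≈ 158.27)
-46140 + h/(√(I + L(141))) = -46140 + (√83157279787/1822)/(√(15210 - 9)) = -46140 + (√83157279787/1822)/(√15201) = -46140 + (√83157279787/1822)/((3*√1689)) = -46140 + (√83157279787/1822)*(√1689/5067) = -46140 + √140452645560243/9232074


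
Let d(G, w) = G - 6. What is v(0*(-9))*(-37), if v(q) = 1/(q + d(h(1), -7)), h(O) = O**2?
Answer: 37/5 ≈ 7.4000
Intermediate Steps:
d(G, w) = -6 + G
v(q) = 1/(-5 + q) (v(q) = 1/(q + (-6 + 1**2)) = 1/(q + (-6 + 1)) = 1/(q - 5) = 1/(-5 + q))
v(0*(-9))*(-37) = -37/(-5 + 0*(-9)) = -37/(-5 + 0) = -37/(-5) = -1/5*(-37) = 37/5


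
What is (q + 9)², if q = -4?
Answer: 25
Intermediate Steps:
(q + 9)² = (-4 + 9)² = 5² = 25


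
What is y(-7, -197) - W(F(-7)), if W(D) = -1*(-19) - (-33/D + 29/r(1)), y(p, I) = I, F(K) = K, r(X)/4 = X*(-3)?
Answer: -17951/84 ≈ -213.70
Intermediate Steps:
r(X) = -12*X (r(X) = 4*(X*(-3)) = 4*(-3*X) = -12*X)
W(D) = 257/12 + 33/D (W(D) = -1*(-19) - (-33/D + 29/((-12*1))) = 19 - (-33/D + 29/(-12)) = 19 - (-33/D + 29*(-1/12)) = 19 - (-33/D - 29/12) = 19 - (-29/12 - 33/D) = 19 + (29/12 + 33/D) = 257/12 + 33/D)
y(-7, -197) - W(F(-7)) = -197 - (257/12 + 33/(-7)) = -197 - (257/12 + 33*(-⅐)) = -197 - (257/12 - 33/7) = -197 - 1*1403/84 = -197 - 1403/84 = -17951/84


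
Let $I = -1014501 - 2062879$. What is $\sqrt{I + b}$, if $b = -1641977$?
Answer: $3 i \sqrt{524373} \approx 2172.4 i$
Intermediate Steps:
$I = -3077380$ ($I = -1014501 - 2062879 = -3077380$)
$\sqrt{I + b} = \sqrt{-3077380 - 1641977} = \sqrt{-4719357} = 3 i \sqrt{524373}$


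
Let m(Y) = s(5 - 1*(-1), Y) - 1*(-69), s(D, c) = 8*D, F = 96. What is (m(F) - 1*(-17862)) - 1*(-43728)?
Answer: 61707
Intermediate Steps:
m(Y) = 117 (m(Y) = 8*(5 - 1*(-1)) - 1*(-69) = 8*(5 + 1) + 69 = 8*6 + 69 = 48 + 69 = 117)
(m(F) - 1*(-17862)) - 1*(-43728) = (117 - 1*(-17862)) - 1*(-43728) = (117 + 17862) + 43728 = 17979 + 43728 = 61707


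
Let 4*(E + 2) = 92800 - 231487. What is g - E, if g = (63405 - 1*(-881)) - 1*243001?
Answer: -576165/4 ≈ -1.4404e+5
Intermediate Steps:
g = -178715 (g = (63405 + 881) - 243001 = 64286 - 243001 = -178715)
E = -138695/4 (E = -2 + (92800 - 231487)/4 = -2 + (¼)*(-138687) = -2 - 138687/4 = -138695/4 ≈ -34674.)
g - E = -178715 - 1*(-138695/4) = -178715 + 138695/4 = -576165/4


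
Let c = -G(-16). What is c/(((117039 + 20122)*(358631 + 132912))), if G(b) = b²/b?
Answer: 16/67420529423 ≈ 2.3732e-10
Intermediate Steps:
G(b) = b
c = 16 (c = -1*(-16) = 16)
c/(((117039 + 20122)*(358631 + 132912))) = 16/(((117039 + 20122)*(358631 + 132912))) = 16/((137161*491543)) = 16/67420529423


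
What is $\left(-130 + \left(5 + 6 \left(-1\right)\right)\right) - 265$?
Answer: $-396$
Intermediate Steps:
$\left(-130 + \left(5 + 6 \left(-1\right)\right)\right) - 265 = \left(-130 + \left(5 - 6\right)\right) - 265 = \left(-130 - 1\right) - 265 = -131 - 265 = -396$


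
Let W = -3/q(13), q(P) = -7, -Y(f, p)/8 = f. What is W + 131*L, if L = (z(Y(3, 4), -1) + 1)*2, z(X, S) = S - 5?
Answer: -9167/7 ≈ -1309.6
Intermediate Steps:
Y(f, p) = -8*f
z(X, S) = -5 + S
W = 3/7 (W = -3/(-7) = -3*(-⅐) = 3/7 ≈ 0.42857)
L = -10 (L = ((-5 - 1) + 1)*2 = (-6 + 1)*2 = -5*2 = -10)
W + 131*L = 3/7 + 131*(-10) = 3/7 - 1310 = -9167/7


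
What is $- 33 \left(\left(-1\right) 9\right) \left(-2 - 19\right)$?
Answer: $-6237$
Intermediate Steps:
$- 33 \left(\left(-1\right) 9\right) \left(-2 - 19\right) = \left(-33\right) \left(-9\right) \left(-21\right) = 297 \left(-21\right) = -6237$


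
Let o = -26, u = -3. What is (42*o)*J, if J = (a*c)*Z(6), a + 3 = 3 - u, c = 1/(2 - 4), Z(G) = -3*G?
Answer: -29484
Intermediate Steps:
c = -1/2 (c = 1/(-2) = -1/2 ≈ -0.50000)
a = 3 (a = -3 + (3 - 1*(-3)) = -3 + (3 + 3) = -3 + 6 = 3)
J = 27 (J = (3*(-1/2))*(-3*6) = -3/2*(-18) = 27)
(42*o)*J = (42*(-26))*27 = -1092*27 = -29484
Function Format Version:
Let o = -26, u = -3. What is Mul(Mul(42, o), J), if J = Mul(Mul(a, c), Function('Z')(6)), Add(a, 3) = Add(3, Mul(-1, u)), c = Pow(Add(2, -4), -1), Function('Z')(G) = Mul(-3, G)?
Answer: -29484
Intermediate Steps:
c = Rational(-1, 2) (c = Pow(-2, -1) = Rational(-1, 2) ≈ -0.50000)
a = 3 (a = Add(-3, Add(3, Mul(-1, -3))) = Add(-3, Add(3, 3)) = Add(-3, 6) = 3)
J = 27 (J = Mul(Mul(3, Rational(-1, 2)), Mul(-3, 6)) = Mul(Rational(-3, 2), -18) = 27)
Mul(Mul(42, o), J) = Mul(Mul(42, -26), 27) = Mul(-1092, 27) = -29484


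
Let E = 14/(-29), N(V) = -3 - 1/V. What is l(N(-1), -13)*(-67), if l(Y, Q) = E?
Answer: 938/29 ≈ 32.345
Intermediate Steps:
E = -14/29 (E = 14*(-1/29) = -14/29 ≈ -0.48276)
l(Y, Q) = -14/29
l(N(-1), -13)*(-67) = -14/29*(-67) = 938/29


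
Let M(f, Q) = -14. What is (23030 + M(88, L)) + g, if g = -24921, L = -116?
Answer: -1905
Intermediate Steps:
(23030 + M(88, L)) + g = (23030 - 14) - 24921 = 23016 - 24921 = -1905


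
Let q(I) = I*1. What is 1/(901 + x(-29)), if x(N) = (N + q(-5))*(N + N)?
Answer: 1/2873 ≈ 0.00034807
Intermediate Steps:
q(I) = I
x(N) = 2*N*(-5 + N) (x(N) = (N - 5)*(N + N) = (-5 + N)*(2*N) = 2*N*(-5 + N))
1/(901 + x(-29)) = 1/(901 + 2*(-29)*(-5 - 29)) = 1/(901 + 2*(-29)*(-34)) = 1/(901 + 1972) = 1/2873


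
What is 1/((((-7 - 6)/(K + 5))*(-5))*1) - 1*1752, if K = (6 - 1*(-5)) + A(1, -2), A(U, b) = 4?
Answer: -22772/13 ≈ -1751.7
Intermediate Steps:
K = 15 (K = (6 - 1*(-5)) + 4 = (6 + 5) + 4 = 11 + 4 = 15)
1/((((-7 - 6)/(K + 5))*(-5))*1) - 1*1752 = 1/((((-7 - 6)/(15 + 5))*(-5))*1) - 1*1752 = 1/((-13/20*(-5))*1) - 1752 = 1/((-13*1/20*(-5))*1) - 1752 = 1/(-13/20*(-5)*1) - 1752 = 1/((13/4)*1) - 1752 = 1/(13/4) - 1752 = 4/13 - 1752 = -22772/13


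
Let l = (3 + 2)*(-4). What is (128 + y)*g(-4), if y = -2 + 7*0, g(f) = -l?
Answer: 2520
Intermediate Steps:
l = -20 (l = 5*(-4) = -20)
g(f) = 20 (g(f) = -1*(-20) = 20)
y = -2 (y = -2 + 0 = -2)
(128 + y)*g(-4) = (128 - 2)*20 = 126*20 = 2520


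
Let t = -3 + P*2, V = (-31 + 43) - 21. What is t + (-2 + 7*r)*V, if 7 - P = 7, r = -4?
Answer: 267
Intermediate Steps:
P = 0 (P = 7 - 1*7 = 7 - 7 = 0)
V = -9 (V = 12 - 21 = -9)
t = -3 (t = -3 + 0*2 = -3 + 0 = -3)
t + (-2 + 7*r)*V = -3 + (-2 + 7*(-4))*(-9) = -3 + (-2 - 28)*(-9) = -3 - 30*(-9) = -3 + 270 = 267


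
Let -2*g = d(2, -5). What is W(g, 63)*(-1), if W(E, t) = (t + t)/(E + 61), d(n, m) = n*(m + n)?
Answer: -63/32 ≈ -1.9688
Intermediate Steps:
g = 3 (g = -(-5 + 2) = -(-3) = -½*(-6) = 3)
W(E, t) = 2*t/(61 + E) (W(E, t) = (2*t)/(61 + E) = 2*t/(61 + E))
W(g, 63)*(-1) = (2*63/(61 + 3))*(-1) = (2*63/64)*(-1) = (2*63*(1/64))*(-1) = (63/32)*(-1) = -63/32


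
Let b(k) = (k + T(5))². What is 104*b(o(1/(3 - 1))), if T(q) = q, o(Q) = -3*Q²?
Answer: 3757/2 ≈ 1878.5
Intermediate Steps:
b(k) = (5 + k)² (b(k) = (k + 5)² = (5 + k)²)
104*b(o(1/(3 - 1))) = 104*(5 - 3/(3 - 1)²)² = 104*(5 - 3*(1/2)²)² = 104*(5 - 3*(½)²)² = 104*(5 - 3*¼)² = 104*(5 - ¾)² = 104*(17/4)² = 104*(289/16) = 3757/2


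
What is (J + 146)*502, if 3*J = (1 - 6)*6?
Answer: 68272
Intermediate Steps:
J = -10 (J = ((1 - 6)*6)/3 = (-5*6)/3 = (⅓)*(-30) = -10)
(J + 146)*502 = (-10 + 146)*502 = 136*502 = 68272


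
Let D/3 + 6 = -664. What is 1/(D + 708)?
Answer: -1/1302 ≈ -0.00076805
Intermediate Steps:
D = -2010 (D = -18 + 3*(-664) = -18 - 1992 = -2010)
1/(D + 708) = 1/(-2010 + 708) = 1/(-1302) = -1/1302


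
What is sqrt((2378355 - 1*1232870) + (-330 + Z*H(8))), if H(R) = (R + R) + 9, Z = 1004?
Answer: sqrt(1170255) ≈ 1081.8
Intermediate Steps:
H(R) = 9 + 2*R (H(R) = 2*R + 9 = 9 + 2*R)
sqrt((2378355 - 1*1232870) + (-330 + Z*H(8))) = sqrt((2378355 - 1*1232870) + (-330 + 1004*(9 + 2*8))) = sqrt((2378355 - 1232870) + (-330 + 1004*(9 + 16))) = sqrt(1145485 + (-330 + 1004*25)) = sqrt(1145485 + (-330 + 25100)) = sqrt(1145485 + 24770) = sqrt(1170255)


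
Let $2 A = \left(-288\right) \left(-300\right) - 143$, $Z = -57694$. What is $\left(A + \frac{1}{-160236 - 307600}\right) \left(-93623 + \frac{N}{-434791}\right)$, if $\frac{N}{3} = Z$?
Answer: $- \frac{117333277989726194525}{29058697468} \approx -4.0378 \cdot 10^{9}$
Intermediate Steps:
$N = -173082$ ($N = 3 \left(-57694\right) = -173082$)
$A = \frac{86257}{2}$ ($A = \frac{\left(-288\right) \left(-300\right) - 143}{2} = \frac{86400 - 143}{2} = \frac{1}{2} \cdot 86257 = \frac{86257}{2} \approx 43129.0$)
$\left(A + \frac{1}{-160236 - 307600}\right) \left(-93623 + \frac{N}{-434791}\right) = \left(\frac{86257}{2} + \frac{1}{-160236 - 307600}\right) \left(-93623 - \frac{173082}{-434791}\right) = \left(\frac{86257}{2} + \frac{1}{-467836}\right) \left(-93623 - - \frac{24726}{62113}\right) = \left(\frac{86257}{2} - \frac{1}{467836}\right) \left(-93623 + \frac{24726}{62113}\right) = \frac{20177064925}{467836} \left(- \frac{5815180673}{62113}\right) = - \frac{117333277989726194525}{29058697468}$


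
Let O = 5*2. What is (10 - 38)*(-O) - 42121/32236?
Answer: 8983959/32236 ≈ 278.69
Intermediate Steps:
O = 10
(10 - 38)*(-O) - 42121/32236 = (10 - 38)*(-1*10) - 42121/32236 = -28*(-10) - 42121/32236 = 280 - 1*42121/32236 = 280 - 42121/32236 = 8983959/32236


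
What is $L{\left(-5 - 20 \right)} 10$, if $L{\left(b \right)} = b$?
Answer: $-250$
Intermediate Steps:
$L{\left(-5 - 20 \right)} 10 = \left(-5 - 20\right) 10 = \left(-25\right) 10 = -250$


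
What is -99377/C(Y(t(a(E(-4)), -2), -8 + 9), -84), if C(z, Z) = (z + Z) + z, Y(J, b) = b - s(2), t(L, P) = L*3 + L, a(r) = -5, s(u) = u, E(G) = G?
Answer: 99377/86 ≈ 1155.5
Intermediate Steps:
t(L, P) = 4*L (t(L, P) = 3*L + L = 4*L)
Y(J, b) = -2 + b (Y(J, b) = b - 1*2 = b - 2 = -2 + b)
C(z, Z) = Z + 2*z (C(z, Z) = (Z + z) + z = Z + 2*z)
-99377/C(Y(t(a(E(-4)), -2), -8 + 9), -84) = -99377/(-84 + 2*(-2 + (-8 + 9))) = -99377/(-84 + 2*(-2 + 1)) = -99377/(-84 + 2*(-1)) = -99377/(-84 - 2) = -99377/(-86) = -99377*(-1/86) = 99377/86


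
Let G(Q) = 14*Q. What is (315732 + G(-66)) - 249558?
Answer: 65250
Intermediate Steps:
(315732 + G(-66)) - 249558 = (315732 + 14*(-66)) - 249558 = (315732 - 924) - 249558 = 314808 - 249558 = 65250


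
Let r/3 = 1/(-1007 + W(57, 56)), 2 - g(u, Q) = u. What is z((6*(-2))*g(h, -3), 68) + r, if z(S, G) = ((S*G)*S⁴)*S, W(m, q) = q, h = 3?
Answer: 64365871103/317 ≈ 2.0305e+8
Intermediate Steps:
g(u, Q) = 2 - u
r = -1/317 (r = 3/(-1007 + 56) = 3/(-951) = 3*(-1/951) = -1/317 ≈ -0.0031546)
z(S, G) = G*S⁶ (z(S, G) = ((G*S)*S⁴)*S = (G*S⁵)*S = G*S⁶)
z((6*(-2))*g(h, -3), 68) + r = 68*((6*(-2))*(2 - 1*3))⁶ - 1/317 = 68*(-12*(2 - 3))⁶ - 1/317 = 68*(-12*(-1))⁶ - 1/317 = 68*12⁶ - 1/317 = 68*2985984 - 1/317 = 203046912 - 1/317 = 64365871103/317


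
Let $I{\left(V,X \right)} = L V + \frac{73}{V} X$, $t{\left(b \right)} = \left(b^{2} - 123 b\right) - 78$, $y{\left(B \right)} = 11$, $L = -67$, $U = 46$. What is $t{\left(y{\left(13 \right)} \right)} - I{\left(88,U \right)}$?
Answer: $\frac{200105}{44} \approx 4547.8$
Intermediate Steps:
$t{\left(b \right)} = -78 + b^{2} - 123 b$
$I{\left(V,X \right)} = - 67 V + \frac{73 X}{V}$ ($I{\left(V,X \right)} = - 67 V + \frac{73}{V} X = - 67 V + \frac{73 X}{V}$)
$t{\left(y{\left(13 \right)} \right)} - I{\left(88,U \right)} = \left(-78 + 11^{2} - 1353\right) - \left(\left(-67\right) 88 + 73 \cdot 46 \cdot \frac{1}{88}\right) = \left(-78 + 121 - 1353\right) - \left(-5896 + 73 \cdot 46 \cdot \frac{1}{88}\right) = -1310 - \left(-5896 + \frac{1679}{44}\right) = -1310 - - \frac{257745}{44} = -1310 + \frac{257745}{44} = \frac{200105}{44}$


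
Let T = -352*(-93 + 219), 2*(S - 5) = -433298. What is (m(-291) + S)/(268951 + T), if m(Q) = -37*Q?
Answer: -205877/224599 ≈ -0.91664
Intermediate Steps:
S = -216644 (S = 5 + (½)*(-433298) = 5 - 216649 = -216644)
T = -44352 (T = -352*126 = -44352)
(m(-291) + S)/(268951 + T) = (-37*(-291) - 216644)/(268951 - 44352) = (10767 - 216644)/224599 = -205877*1/224599 = -205877/224599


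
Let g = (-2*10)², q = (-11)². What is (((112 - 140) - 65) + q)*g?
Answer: 11200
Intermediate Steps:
q = 121
g = 400 (g = (-20)² = 400)
(((112 - 140) - 65) + q)*g = (((112 - 140) - 65) + 121)*400 = ((-28 - 65) + 121)*400 = (-93 + 121)*400 = 28*400 = 11200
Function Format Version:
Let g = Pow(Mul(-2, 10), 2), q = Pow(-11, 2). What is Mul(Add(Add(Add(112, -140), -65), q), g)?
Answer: 11200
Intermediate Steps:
q = 121
g = 400 (g = Pow(-20, 2) = 400)
Mul(Add(Add(Add(112, -140), -65), q), g) = Mul(Add(Add(Add(112, -140), -65), 121), 400) = Mul(Add(Add(-28, -65), 121), 400) = Mul(Add(-93, 121), 400) = Mul(28, 400) = 11200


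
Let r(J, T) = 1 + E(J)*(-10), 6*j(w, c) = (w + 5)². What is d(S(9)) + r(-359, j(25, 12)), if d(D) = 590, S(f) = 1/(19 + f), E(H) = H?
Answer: 4181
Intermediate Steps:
j(w, c) = (5 + w)²/6 (j(w, c) = (w + 5)²/6 = (5 + w)²/6)
r(J, T) = 1 - 10*J (r(J, T) = 1 + J*(-10) = 1 - 10*J)
d(S(9)) + r(-359, j(25, 12)) = 590 + (1 - 10*(-359)) = 590 + (1 + 3590) = 590 + 3591 = 4181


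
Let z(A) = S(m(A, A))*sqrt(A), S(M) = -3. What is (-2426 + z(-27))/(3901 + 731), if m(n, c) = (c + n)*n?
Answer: -1213/2316 - 3*I*sqrt(3)/1544 ≈ -0.52375 - 0.0033654*I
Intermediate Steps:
m(n, c) = n*(c + n)
z(A) = -3*sqrt(A)
(-2426 + z(-27))/(3901 + 731) = (-2426 - 9*I*sqrt(3))/(3901 + 731) = (-2426 - 9*I*sqrt(3))/4632 = (-2426 - 9*I*sqrt(3))*(1/4632) = -1213/2316 - 3*I*sqrt(3)/1544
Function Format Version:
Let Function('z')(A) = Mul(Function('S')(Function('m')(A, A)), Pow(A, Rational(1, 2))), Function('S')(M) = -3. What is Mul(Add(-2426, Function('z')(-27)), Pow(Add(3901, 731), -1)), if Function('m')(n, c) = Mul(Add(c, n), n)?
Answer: Add(Rational(-1213, 2316), Mul(Rational(-3, 1544), I, Pow(3, Rational(1, 2)))) ≈ Add(-0.52375, Mul(-0.0033654, I))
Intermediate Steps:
Function('m')(n, c) = Mul(n, Add(c, n))
Function('z')(A) = Mul(-3, Pow(A, Rational(1, 2)))
Mul(Add(-2426, Function('z')(-27)), Pow(Add(3901, 731), -1)) = Mul(Add(-2426, Mul(-3, Pow(-27, Rational(1, 2)))), Pow(Add(3901, 731), -1)) = Mul(Add(-2426, Mul(-3, Mul(3, I, Pow(3, Rational(1, 2))))), Pow(4632, -1)) = Mul(Add(-2426, Mul(-9, I, Pow(3, Rational(1, 2)))), Rational(1, 4632)) = Add(Rational(-1213, 2316), Mul(Rational(-3, 1544), I, Pow(3, Rational(1, 2))))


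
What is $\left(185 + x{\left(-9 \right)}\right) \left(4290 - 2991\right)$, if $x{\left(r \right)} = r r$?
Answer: $345534$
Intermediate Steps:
$x{\left(r \right)} = r^{2}$
$\left(185 + x{\left(-9 \right)}\right) \left(4290 - 2991\right) = \left(185 + \left(-9\right)^{2}\right) \left(4290 - 2991\right) = \left(185 + 81\right) 1299 = 266 \cdot 1299 = 345534$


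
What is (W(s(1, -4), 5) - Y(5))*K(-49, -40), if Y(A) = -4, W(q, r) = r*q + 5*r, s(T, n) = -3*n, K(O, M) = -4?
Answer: -356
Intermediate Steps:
W(q, r) = 5*r + q*r (W(q, r) = q*r + 5*r = 5*r + q*r)
(W(s(1, -4), 5) - Y(5))*K(-49, -40) = (5*(5 - 3*(-4)) - 1*(-4))*(-4) = (5*(5 + 12) + 4)*(-4) = (5*17 + 4)*(-4) = (85 + 4)*(-4) = 89*(-4) = -356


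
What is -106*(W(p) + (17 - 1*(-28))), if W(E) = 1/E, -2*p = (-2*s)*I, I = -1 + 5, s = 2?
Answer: -19133/4 ≈ -4783.3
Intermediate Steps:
I = 4
p = 8 (p = -(-2*2)*4/2 = -(-2)*4 = -½*(-16) = 8)
-106*(W(p) + (17 - 1*(-28))) = -106*(1/8 + (17 - 1*(-28))) = -106*(⅛ + (17 + 28)) = -106*(⅛ + 45) = -106*361/8 = -19133/4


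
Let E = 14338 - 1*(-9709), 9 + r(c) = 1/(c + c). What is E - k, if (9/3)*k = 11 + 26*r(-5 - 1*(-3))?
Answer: 48247/2 ≈ 24124.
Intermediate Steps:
r(c) = -9 + 1/(2*c) (r(c) = -9 + 1/(c + c) = -9 + 1/(2*c))
E = 24047 (E = 14338 + 9709 = 24047)
k = -153/2 (k = (11 + 26*(-9 + 1/(2*(-5 - 1*(-3)))))/3 = (11 + 26*(-9 + 1/(2*(-5 + 3))))/3 = (11 + 26*(-9 + (½)/(-2)))/3 = (11 + 26*(-9 + (½)*(-½)))/3 = (11 + 26*(-9 - ¼))/3 = (11 + 26*(-37/4))/3 = (11 - 481/2)/3 = (⅓)*(-459/2) = -153/2 ≈ -76.500)
E - k = 24047 - 1*(-153/2) = 24047 + 153/2 = 48247/2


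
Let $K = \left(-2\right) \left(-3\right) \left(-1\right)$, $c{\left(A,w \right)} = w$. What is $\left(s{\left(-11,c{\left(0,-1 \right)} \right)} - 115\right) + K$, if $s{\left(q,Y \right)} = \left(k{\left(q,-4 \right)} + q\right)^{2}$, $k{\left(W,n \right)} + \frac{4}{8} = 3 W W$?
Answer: $\frac{493725}{4} \approx 1.2343 \cdot 10^{5}$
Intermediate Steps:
$k{\left(W,n \right)} = - \frac{1}{2} + 3 W^{2}$ ($k{\left(W,n \right)} = - \frac{1}{2} + 3 W W = - \frac{1}{2} + 3 W^{2}$)
$K = -6$ ($K = 6 \left(-1\right) = -6$)
$s{\left(q,Y \right)} = \left(- \frac{1}{2} + q + 3 q^{2}\right)^{2}$ ($s{\left(q,Y \right)} = \left(\left(- \frac{1}{2} + 3 q^{2}\right) + q\right)^{2} = \left(- \frac{1}{2} + q + 3 q^{2}\right)^{2}$)
$\left(s{\left(-11,c{\left(0,-1 \right)} \right)} - 115\right) + K = \left(\frac{\left(-1 + 2 \left(-11\right) + 6 \left(-11\right)^{2}\right)^{2}}{4} - 115\right) - 6 = \left(\frac{\left(-1 - 22 + 6 \cdot 121\right)^{2}}{4} - 115\right) - 6 = \left(\frac{\left(-1 - 22 + 726\right)^{2}}{4} - 115\right) - 6 = \left(\frac{703^{2}}{4} - 115\right) - 6 = \left(\frac{1}{4} \cdot 494209 - 115\right) - 6 = \left(\frac{494209}{4} - 115\right) - 6 = \frac{493749}{4} - 6 = \frac{493725}{4}$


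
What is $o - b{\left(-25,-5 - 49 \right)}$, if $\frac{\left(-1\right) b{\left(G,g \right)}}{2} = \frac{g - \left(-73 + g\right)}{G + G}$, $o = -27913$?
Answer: $- \frac{697898}{25} \approx -27916.0$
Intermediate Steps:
$b{\left(G,g \right)} = - \frac{73}{G}$ ($b{\left(G,g \right)} = - 2 \frac{g - \left(-73 + g\right)}{G + G} = - 2 \frac{73}{2 G} = - \frac{73}{G}$)
$o - b{\left(-25,-5 - 49 \right)} = -27913 - - \frac{73}{-25} = -27913 - \left(-73\right) \left(- \frac{1}{25}\right) = -27913 - \frac{73}{25} = - \frac{697898}{25}$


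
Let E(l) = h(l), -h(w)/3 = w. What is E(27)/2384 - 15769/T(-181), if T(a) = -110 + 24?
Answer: 18793165/102512 ≈ 183.33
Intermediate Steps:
h(w) = -3*w
T(a) = -86
E(l) = -3*l
E(27)/2384 - 15769/T(-181) = -3*27/2384 - 15769/(-86) = -81*1/2384 - 15769*(-1/86) = -81/2384 + 15769/86 = 18793165/102512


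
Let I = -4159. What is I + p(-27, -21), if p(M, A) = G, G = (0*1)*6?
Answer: -4159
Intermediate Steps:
G = 0 (G = 0*6 = 0)
p(M, A) = 0
I + p(-27, -21) = -4159 + 0 = -4159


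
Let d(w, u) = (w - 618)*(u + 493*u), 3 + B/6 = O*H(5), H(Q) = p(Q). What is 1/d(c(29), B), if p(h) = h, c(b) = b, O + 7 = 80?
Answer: -1/631978152 ≈ -1.5823e-9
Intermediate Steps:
O = 73 (O = -7 + 80 = 73)
H(Q) = Q
B = 2172 (B = -18 + 6*(73*5) = -18 + 6*365 = -18 + 2190 = 2172)
d(w, u) = 494*u*(-618 + w) (d(w, u) = (-618 + w)*(494*u) = 494*u*(-618 + w))
1/d(c(29), B) = 1/(494*2172*(-618 + 29)) = 1/(494*2172*(-589)) = 1/(-631978152) = -1/631978152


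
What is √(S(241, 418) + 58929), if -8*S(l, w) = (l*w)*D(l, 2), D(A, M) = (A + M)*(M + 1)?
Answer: I*√36483285/2 ≈ 3020.1*I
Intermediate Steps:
D(A, M) = (1 + M)*(A + M) (D(A, M) = (A + M)*(1 + M) = (1 + M)*(A + M))
S(l, w) = -l*w*(6 + 3*l)/8 (S(l, w) = -l*w*(l + 2 + 2² + l*2)/8 = -l*w*(l + 2 + 4 + 2*l)/8 = -l*w*(6 + 3*l)/8)
√(S(241, 418) + 58929) = √(-3/8*241*418*(2 + 241) + 58929) = √(-3/8*241*418*243 + 58929) = √(-36719001/4 + 58929) = √(-36483285/4) = I*√36483285/2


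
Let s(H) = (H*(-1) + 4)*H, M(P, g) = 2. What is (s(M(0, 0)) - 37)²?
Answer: 1089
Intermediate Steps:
s(H) = H*(4 - H) (s(H) = (-H + 4)*H = (4 - H)*H = H*(4 - H))
(s(M(0, 0)) - 37)² = (2*(4 - 1*2) - 37)² = (2*(4 - 2) - 37)² = (2*2 - 37)² = (4 - 37)² = (-33)² = 1089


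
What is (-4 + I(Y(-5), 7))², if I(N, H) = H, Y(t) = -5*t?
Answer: 9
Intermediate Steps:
(-4 + I(Y(-5), 7))² = (-4 + 7)² = 3² = 9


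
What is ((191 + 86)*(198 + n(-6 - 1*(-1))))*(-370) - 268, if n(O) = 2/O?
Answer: -20252292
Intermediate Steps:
((191 + 86)*(198 + n(-6 - 1*(-1))))*(-370) - 268 = ((191 + 86)*(198 + 2/(-6 - 1*(-1))))*(-370) - 268 = (277*(198 + 2/(-6 + 1)))*(-370) - 268 = (277*(198 + 2/(-5)))*(-370) - 268 = (277*(198 + 2*(-⅕)))*(-370) - 268 = (277*(198 - ⅖))*(-370) - 268 = (277*(988/5))*(-370) - 268 = (273676/5)*(-370) - 268 = -20252024 - 268 = -20252292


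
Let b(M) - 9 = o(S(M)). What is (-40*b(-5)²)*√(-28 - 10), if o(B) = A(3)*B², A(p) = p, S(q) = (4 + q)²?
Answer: -5760*I*√38 ≈ -35507.0*I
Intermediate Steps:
o(B) = 3*B²
b(M) = 9 + 3*(4 + M)⁴ (b(M) = 9 + 3*((4 + M)²)² = 9 + 3*(4 + M)⁴)
(-40*b(-5)²)*√(-28 - 10) = (-40*(9 + 3*(4 - 5)⁴)²)*√(-28 - 10) = (-40*(9 + 3*(-1)⁴)²)*√(-38) = (-40*(9 + 3*1)²)*(I*√38) = (-40*(9 + 3)²)*(I*√38) = (-40*12²)*(I*√38) = (-40*144)*(I*√38) = -5760*I*√38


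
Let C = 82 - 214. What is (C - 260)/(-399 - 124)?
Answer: 392/523 ≈ 0.74952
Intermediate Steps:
C = -132
(C - 260)/(-399 - 124) = (-132 - 260)/(-399 - 124) = -392/(-523) = -392*(-1/523) = 392/523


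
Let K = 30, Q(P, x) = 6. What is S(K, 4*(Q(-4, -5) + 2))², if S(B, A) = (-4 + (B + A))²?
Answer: 11316496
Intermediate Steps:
S(B, A) = (-4 + A + B)² (S(B, A) = (-4 + (A + B))² = (-4 + A + B)²)
S(K, 4*(Q(-4, -5) + 2))² = ((-4 + 4*(6 + 2) + 30)²)² = ((-4 + 4*8 + 30)²)² = ((-4 + 32 + 30)²)² = (58²)² = 3364² = 11316496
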